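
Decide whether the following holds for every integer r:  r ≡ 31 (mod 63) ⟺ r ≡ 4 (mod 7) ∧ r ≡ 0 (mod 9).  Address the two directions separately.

(⟹) This fails: r = 31 gives 31 ≡ 31 (mod 63) but 31 ≡ 3 (mod 7), so the conjunction on the right does not hold.

(⟸) This fails: r = 18 satisfies both congruences on the right (18 ≡ 4 mod 7 and 18 ≡ 0 mod 9) yet 18 ≡ 18 (mod 63), not 31.

(⇒) fails and (⇐) fails.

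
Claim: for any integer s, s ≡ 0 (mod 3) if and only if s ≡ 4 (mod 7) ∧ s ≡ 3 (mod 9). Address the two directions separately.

Not equivalent: only (⇐) holds.

[⇐] If s ≡ 4 (mod 7) and s ≡ 3 (mod 9), then by the Chinese remainder theorem s ≡ 39 (mod 63). Since 39 ≡ 0 (mod 3) and 3 ∣ 63, we get s ≡ 0 (mod 3).

[⇒] This fails: s = 0 gives 0 ≡ 0 (mod 3) but 0 ≡ 0 (mod 7), so the conjunction on the right does not hold.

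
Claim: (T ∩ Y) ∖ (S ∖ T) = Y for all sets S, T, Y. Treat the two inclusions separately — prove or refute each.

The sets are not equal: only the forward inclusion holds.

(⊇) This inclusion fails. Take S = ∅, T = ∅, Y = {1}; then 1 ∈ Y but 1 ∉ (T ∩ Y) ∖ (S ∖ T).

(⊆) Let x ∈ (T ∩ Y) ∖ (S ∖ T). Then either x ∈ T ∩ Y and x ∉ S; or x ∈ S ∩ T ∩ Y. In each case x ∈ Y, so (T ∩ Y) ∖ (S ∖ T) ⊆ Y.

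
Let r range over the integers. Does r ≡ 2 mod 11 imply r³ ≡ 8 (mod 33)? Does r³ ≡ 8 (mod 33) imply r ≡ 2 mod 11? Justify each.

(⇒) This fails: take r = 13. Then 13 ≡ 2 (mod 11), but 13³ = 2197 ≡ 19 (mod 33), not 8.

(⇐) Conversely, the residues r modulo 33 with r³ ≡ 8 (mod 33) are exactly {2}, and each is ≡ 2 (mod 11).

Not equivalent: only (⇐) holds.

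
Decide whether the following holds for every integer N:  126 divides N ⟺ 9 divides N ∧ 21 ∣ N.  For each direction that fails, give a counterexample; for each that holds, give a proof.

The forward direction holds; the converse fails.

(⟸) This fails: take N = 63. Both 9 ∣ 63 and 21 ∣ 63, yet 63 is not a multiple of 126 (since 63 = 0·126 + 63), so 126 ∤ 63.

(⟹) If 126 ∣ N, write N = 126q. Since 126 = 14·9, N = 9·(14q), so 9 ∣ N; and since 126 = 6·21, N = 21·(6q), so 21 ∣ N.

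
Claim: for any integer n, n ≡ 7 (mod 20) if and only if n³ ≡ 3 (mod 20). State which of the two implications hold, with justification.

Both directions hold; the statement is true.

Converse. Suppose n³ ≡ 3 (mod 20). The only residue r in {0, …, 19} with r³ ≡ 3 (mod 20) is r = 7, so n ≡ 7 (mod 20).

Forward direction. Suppose n ≡ 7 (mod 20). Write n = 20j + 7. Then (20j + 7)³ = 8000j³ + 8400j² + 2940j + 343 = 20(400j³ + 420j² + 147j + 17) + 3, so n³ ≡ 3 (mod 20).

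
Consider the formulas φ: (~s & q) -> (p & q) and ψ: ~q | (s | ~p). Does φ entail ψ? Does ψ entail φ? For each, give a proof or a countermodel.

(⟹) This fails. Under s = F, p = T, q = T, the left side is true but the right side is false.

(⟸) This fails. Under s = F, p = F, q = T, the left side is false but the right side is true.

Both directions fail.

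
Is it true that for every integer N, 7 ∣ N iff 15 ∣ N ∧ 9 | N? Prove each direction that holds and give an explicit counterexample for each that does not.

Neither direction holds.

(⟹) This fails: take N = 7. Certainly 7 ∣ 7, but 15 ∤ 7.

(⟸) This fails: take N = 45. Both 15 ∣ 45 and 9 ∣ 45, yet 45 is not a multiple of 7 (since 45 = 6·7 + 3), so 7 ∤ 45.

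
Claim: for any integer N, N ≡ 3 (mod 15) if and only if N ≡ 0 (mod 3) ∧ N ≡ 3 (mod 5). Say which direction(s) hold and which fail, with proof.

(⇒) Suppose N ≡ 3 (mod 15); write N = 15j + 3. Since 3 ∣ 15, reducing mod 3 gives N ≡ 3 ≡ 0 (mod 3); since 5 ∣ 15, reducing mod 5 gives N ≡ 3 (mod 5).

(⇐) Conversely, if N ≡ 0 (mod 3) and N ≡ 3 (mod 5), then by the Chinese remainder theorem N ≡ 3 (mod 15). This is exactly N ≡ 3 (mod 15).

Both directions hold; the statement is true.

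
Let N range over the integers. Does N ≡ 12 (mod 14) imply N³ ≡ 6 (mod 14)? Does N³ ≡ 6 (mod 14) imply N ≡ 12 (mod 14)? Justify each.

Forward direction. Suppose N ≡ 12 (mod 14). Write N = 14j + 12. Then (14j + 12)³ = 2744j³ + 7056j² + 6048j + 1728 = 14(196j³ + 504j² + 432j + 123) + 6, so N³ ≡ 6 (mod 14).

Converse. This fails: take N = 6. Then 6³ = 216 ≡ 6 (mod 14), yet 6 ≡ 6 (mod 14), not 12.

Only the forward implication holds.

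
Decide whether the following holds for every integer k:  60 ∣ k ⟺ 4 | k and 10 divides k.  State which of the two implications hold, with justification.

[⇒] If 60 ∣ k, write k = 60q. Since 60 = 15·4, k = 4·(15q), so 4 ∣ k; and since 60 = 6·10, k = 10·(6q), so 10 ∣ k.

[⇐] This fails: take k = 20. Both 4 ∣ 20 and 10 ∣ 20, yet 20 is not a multiple of 60 (since 20 = 0·60 + 20), so 60 ∤ 20.

(⇒) holds; (⇐) fails.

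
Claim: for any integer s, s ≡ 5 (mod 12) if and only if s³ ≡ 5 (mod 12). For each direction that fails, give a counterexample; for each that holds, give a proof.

The biconditional holds.

Forward direction. Suppose s ≡ 5 (mod 12). Write s = 12j + 5. Then (12j + 5)³ = 1728j³ + 2160j² + 900j + 125 = 12(144j³ + 180j² + 75j + 10) + 5, so s³ ≡ 5 (mod 12).

Converse. For the converse, argue contrapositively. If s ≢ 5 (mod 12), then s is congruent to one of 0, 1, 2, 3, 4, 6, 7, 8, 9, 10, 11 modulo 12, and these give s³ ≡ 0, 1, 8, 3, 4, 0, 7, 8, 9, 4, 11 respectively — never 5.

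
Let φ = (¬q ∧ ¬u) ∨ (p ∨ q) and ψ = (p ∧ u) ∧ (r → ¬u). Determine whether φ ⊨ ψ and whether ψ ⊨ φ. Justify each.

Not equivalent: only (⇐) holds.

Converse. Assume the antecedent. If r is true, the antecedent cannot hold. If r is false, the antecedent forces (r = F, q = F, u = T, p = T) or (r = F, q = T, u = T, p = T), and (¬q ∧ ¬u) ∨ (p ∨ q) holds there. Either way (¬q ∧ ¬u) ∨ (p ∨ q) holds.

Forward direction. This fails. Under r = F, q = F, u = F, p = F, the left side is true but the right side is false.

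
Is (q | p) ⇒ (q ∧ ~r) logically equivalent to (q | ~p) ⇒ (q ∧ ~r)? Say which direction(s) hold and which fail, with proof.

Neither direction holds.

(⇒) This fails. Under r = F, q = F, p = F, the left side is true but the right side is false.

(⇐) This fails. Under r = F, q = F, p = T, the left side is false but the right side is true.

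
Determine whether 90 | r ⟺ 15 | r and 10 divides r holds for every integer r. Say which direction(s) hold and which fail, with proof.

[⇒] If 90 ∣ r, write r = 90q. Since 90 = 6·15, r = 15·(6q), so 15 ∣ r; and since 90 = 9·10, r = 10·(9q), so 10 ∣ r.

[⇐] This fails: take r = 30. Both 15 ∣ 30 and 10 ∣ 30, yet 30 is not a multiple of 90 (since 30 = 0·90 + 30), so 90 ∤ 30.

(⇒) holds; (⇐) fails.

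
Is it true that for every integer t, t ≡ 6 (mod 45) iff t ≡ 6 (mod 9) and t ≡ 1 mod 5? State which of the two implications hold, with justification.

The biconditional holds.

(⟸) If t ≡ 6 (mod 9) and t ≡ 1 (mod 5), then by the Chinese remainder theorem t ≡ 6 (mod 45). This is exactly t ≡ 6 (mod 45).

(⟹) Suppose t ≡ 6 (mod 45); write t = 45j + 6. Since 9 ∣ 45, reducing mod 9 gives t ≡ 6 (mod 9); since 5 ∣ 45, reducing mod 5 gives t ≡ 6 ≡ 1 (mod 5).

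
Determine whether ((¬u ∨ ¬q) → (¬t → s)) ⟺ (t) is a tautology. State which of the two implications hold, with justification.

(⇒) This fails. Under t = F, q = F, s = T, u = F, the left side is true but the right side is false.

(⇐) Assume the antecedent. If t is true, (¬u ∨ ¬q) → (¬t → s) reduces to true regardless of the other variables. If t is false, the antecedent cannot hold. Either way (¬u ∨ ¬q) → (¬t → s) holds.

Only the converse holds.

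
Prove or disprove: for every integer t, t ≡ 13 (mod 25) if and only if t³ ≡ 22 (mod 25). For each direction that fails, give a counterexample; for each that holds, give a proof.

Both directions hold.

(⇒) Suppose t ≡ 13 (mod 25). Write t = 25j + 13. Then (25j + 13)³ = 15625j³ + 24375j² + 12675j + 2197 = 25(625j³ + 975j² + 507j + 87) + 22, so t³ ≡ 22 (mod 25).

(⇐) Conversely, suppose t³ ≡ 22 (mod 25). The only residue r in {0, …, 24} with r³ ≡ 22 (mod 25) is r = 13, so t ≡ 13 (mod 25).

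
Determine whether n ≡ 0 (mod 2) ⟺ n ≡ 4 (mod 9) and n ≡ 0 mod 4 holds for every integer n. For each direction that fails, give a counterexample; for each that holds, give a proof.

(⇒) fails; (⇐) holds.

(⟹) This fails: n = 0 gives 0 ≡ 0 (mod 2) but 0 ≡ 0 (mod 9), so the conjunction on the right does not hold.

(⟸) Conversely, if n ≡ 4 (mod 9) and n ≡ 0 (mod 4), then by the Chinese remainder theorem n ≡ 4 (mod 36). Since 4 ≡ 0 (mod 2) and 2 ∣ 36, we get n ≡ 0 (mod 2).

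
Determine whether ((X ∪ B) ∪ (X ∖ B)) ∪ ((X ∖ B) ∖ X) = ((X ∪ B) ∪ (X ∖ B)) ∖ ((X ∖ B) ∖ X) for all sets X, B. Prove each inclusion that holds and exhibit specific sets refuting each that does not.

(⟹) Let x ∈ ((X ∪ B) ∪ (X ∖ B)) ∪ ((X ∖ B) ∖ X). Then either x ∈ X and x ∉ B; or x ∈ B and x ∉ X; or x ∈ X ∩ B. In each case x ∈ ((X ∪ B) ∪ (X ∖ B)) ∖ ((X ∖ B) ∖ X), so ((X ∪ B) ∪ (X ∖ B)) ∪ ((X ∖ B) ∖ X) ⊆ ((X ∪ B) ∪ (X ∖ B)) ∖ ((X ∖ B) ∖ X).

(⟸) Let x ∈ ((X ∪ B) ∪ (X ∖ B)) ∖ ((X ∖ B) ∖ X). Then either x ∈ X and x ∉ B; or x ∈ B and x ∉ X; or x ∈ X ∩ B. In each case x ∈ ((X ∪ B) ∪ (X ∖ B)) ∪ ((X ∖ B) ∖ X), so ((X ∪ B) ∪ (X ∖ B)) ∖ ((X ∖ B) ∖ X) ⊆ ((X ∪ B) ∪ (X ∖ B)) ∪ ((X ∖ B) ∖ X).

The two sets are equal.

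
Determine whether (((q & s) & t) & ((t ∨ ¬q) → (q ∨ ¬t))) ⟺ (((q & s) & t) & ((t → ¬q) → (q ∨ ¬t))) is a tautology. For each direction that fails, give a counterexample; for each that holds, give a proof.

The biconditional holds.

[⇒] Assume the antecedent. If s is true, the antecedent forces (s = T, q = T, t = T), and the consequent holds there. If s is false, the antecedent cannot hold. Either way the consequent holds.

[⇐] Assume the antecedent. If s is true, the antecedent forces (s = T, q = T, t = T), and the consequent holds there. If s is false, the antecedent cannot hold. Either way the consequent holds.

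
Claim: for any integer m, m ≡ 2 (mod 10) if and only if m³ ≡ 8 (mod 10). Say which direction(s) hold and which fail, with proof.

(→) Suppose m ≡ 2 (mod 10). Write m = 10j + 2. Then (10j + 2)³ = 1000j³ + 600j² + 120j + 8 = 10(100j³ + 60j² + 12j) + 8, so m³ ≡ 8 (mod 10).

(←) For the converse, argue contrapositively. If m ≢ 2 (mod 10), then m is congruent to one of 0, 1, 3, 4, 5, 6, 7, 8, 9 modulo 10, and these give m³ ≡ 0, 1, 7, 4, 5, 6, 3, 2, 9 respectively — never 8.

Both directions hold.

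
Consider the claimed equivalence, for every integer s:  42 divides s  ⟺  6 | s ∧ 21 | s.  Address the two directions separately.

Equivalent; both directions hold.

[⇒] If 42 ∣ s, write s = 42q. Since 42 = 7·6, s = 6·(7q), so 6 ∣ s; and since 42 = 2·21, s = 21·(2q), so 21 ∣ s.

[⇐] Suppose 6 ∣ s and 21 ∣ s. Any common multiple of 6 and 21 is a multiple of their lcm; here lcm(6, 21) = 6·21/gcd(6, 21) = 126/3 = 42, so 42 ∣ s.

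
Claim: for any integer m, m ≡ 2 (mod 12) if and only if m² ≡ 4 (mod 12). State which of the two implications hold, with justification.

(⟹) Suppose m ≡ 2 (mod 12). Write m = 12j + 2. Then (12j + 2)² = 144j² + 48j + 4 = 12(12j² + 4j) + 4, so m² ≡ 4 (mod 12).

(⟸) This fails: take m = 4. Then 4² = 16 ≡ 4 (mod 12), yet 4 ≡ 4 (mod 12), not 2.

Only the forward direction holds.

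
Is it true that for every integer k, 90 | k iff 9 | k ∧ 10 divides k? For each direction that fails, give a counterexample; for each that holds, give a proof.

(→) If 90 ∣ k, write k = 90q. Since 90 = 10·9, k = 9·(10q), so 9 ∣ k; and since 90 = 9·10, k = 10·(9q), so 10 ∣ k.

(←) Suppose 9 ∣ k and 10 ∣ k. Any common multiple of 9 and 10 is a multiple of their lcm; here gcd(9, 10) = 1, so lcm(9, 10) = 9·10 = 90, so 90 ∣ k.

The biconditional holds.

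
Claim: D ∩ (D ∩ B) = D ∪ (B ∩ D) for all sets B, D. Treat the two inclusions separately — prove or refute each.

The sets are not equal: only the forward inclusion holds.

(⟹) Let x ∈ D ∩ (D ∩ B). Then x ∈ B ∩ D, from which x ∈ D ∪ (B ∩ D).

(⟸) This inclusion fails. Take B = ∅, D = {1}; then 1 ∈ D ∪ (B ∩ D) but 1 ∉ D ∩ (D ∩ B).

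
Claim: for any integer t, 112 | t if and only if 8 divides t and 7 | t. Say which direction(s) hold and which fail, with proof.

Only the forward direction holds.

(⇐) This fails: take t = 56. Both 8 ∣ 56 and 7 ∣ 56, yet 56 is not a multiple of 112 (since 56 = 0·112 + 56), so 112 ∤ 56.

(⇒) If 112 ∣ t, write t = 112q. Since 112 = 14·8, t = 8·(14q), so 8 ∣ t; and since 112 = 16·7, t = 7·(16q), so 7 ∣ t.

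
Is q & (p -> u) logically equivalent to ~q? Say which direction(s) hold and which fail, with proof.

Forward direction. This fails. Under u = F, p = F, q = T, the left side is true but the right side is false.

Converse. This fails. Under u = F, p = F, q = F, the left side is false but the right side is true.

Both directions fail.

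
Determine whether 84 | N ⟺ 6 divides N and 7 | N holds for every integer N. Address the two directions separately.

Only the forward implication holds.

(⇒) If 84 ∣ N, write N = 84q. Since 84 = 14·6, N = 6·(14q), so 6 ∣ N; and since 84 = 12·7, N = 7·(12q), so 7 ∣ N.

(⇐) This fails: take N = 42. Both 6 ∣ 42 and 7 ∣ 42, yet 42 is not a multiple of 84 (since 42 = 0·84 + 42), so 84 ∤ 42.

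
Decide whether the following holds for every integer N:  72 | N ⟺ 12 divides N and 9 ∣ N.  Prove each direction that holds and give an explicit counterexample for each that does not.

(⇒) holds; (⇐) fails.

(⇐) This fails: take N = 36. Both 12 ∣ 36 and 9 ∣ 36, yet 36 is not a multiple of 72 (since 36 = 0·72 + 36), so 72 ∤ 36.

(⇒) If 72 ∣ N, write N = 72q. Since 72 = 6·12, N = 12·(6q), so 12 ∣ N; and since 72 = 8·9, N = 9·(8q), so 9 ∣ N.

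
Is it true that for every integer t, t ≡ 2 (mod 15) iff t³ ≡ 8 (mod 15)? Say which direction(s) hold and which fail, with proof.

(→) Suppose t ≡ 2 (mod 15). Write t = 15j + 2. Then (15j + 2)³ = 3375j³ + 1350j² + 180j + 8 = 15(225j³ + 90j² + 12j) + 8, so t³ ≡ 8 (mod 15).

(←) Conversely, suppose t³ ≡ 8 (mod 15). The only residue r in {0, …, 14} with r³ ≡ 8 (mod 15) is r = 2, so t ≡ 2 (mod 15).

Equivalent; both directions hold.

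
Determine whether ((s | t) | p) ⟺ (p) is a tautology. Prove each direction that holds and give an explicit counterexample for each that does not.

The forward direction fails; the converse holds.

(⇒) This fails. Under p = F, t = T, s = F, the left side is true but the right side is false.

(⇐) Assume the antecedent. If p is true, (s | t) | p reduces to true regardless of the other variables. If p is false, the antecedent cannot hold. Either way (s | t) | p holds.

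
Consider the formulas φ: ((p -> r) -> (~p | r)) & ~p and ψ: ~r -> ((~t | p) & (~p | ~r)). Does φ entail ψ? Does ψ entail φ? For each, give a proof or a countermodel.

(⇒) This fails. Under p = F, t = T, r = F, the left side is true but the right side is false.

(⇐) This fails. Under p = T, t = F, r = F, the left side is false but the right side is true.

Both directions fail.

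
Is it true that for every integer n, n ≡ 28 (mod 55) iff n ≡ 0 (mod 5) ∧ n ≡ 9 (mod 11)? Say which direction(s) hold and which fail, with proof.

[⇒] This fails: n = 28 gives 28 ≡ 28 (mod 55) but 28 ≡ 3 (mod 5), so the conjunction on the right does not hold.

[⇐] This fails: n = 20 satisfies both congruences on the right (20 ≡ 0 mod 5 and 20 ≡ 9 mod 11) yet 20 ≡ 20 (mod 55), not 28.

Neither implication holds.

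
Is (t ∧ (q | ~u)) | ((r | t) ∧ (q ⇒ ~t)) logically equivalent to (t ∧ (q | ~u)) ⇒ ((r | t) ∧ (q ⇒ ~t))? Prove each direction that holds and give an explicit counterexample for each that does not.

(⇒) This fails. Under r = F, t = T, u = F, q = T, the left side is true but the right side is false.

(⇐) This fails. Under r = F, t = F, u = F, q = F, the left side is false but the right side is true.

Neither direction holds.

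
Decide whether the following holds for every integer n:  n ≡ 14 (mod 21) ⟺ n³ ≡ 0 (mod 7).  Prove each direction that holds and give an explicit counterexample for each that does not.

Only the forward implication holds.

(→) Suppose n ≡ 14 (mod 21). Then n³ ≡ 14³ = 2744 (mod 21), and since 7 ∣ 21, also n³ ≡ 0 (mod 7).

(←) This fails: take n = 0. Then 0³ = 0 ≡ 0 (mod 7), yet 0 ≡ 0 (mod 21), not 14.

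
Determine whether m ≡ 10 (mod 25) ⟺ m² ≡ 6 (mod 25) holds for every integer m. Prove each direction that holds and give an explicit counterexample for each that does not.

(⇒) This fails: take m = 10. Then 10 ≡ 10 (mod 25), but 10² = 100 ≡ 0 (mod 25), not 6.

(⇐) This fails: take m = 9. Then 9² = 81 ≡ 6 (mod 25), yet 9 ≡ 9 (mod 25), not 10.

Both directions fail.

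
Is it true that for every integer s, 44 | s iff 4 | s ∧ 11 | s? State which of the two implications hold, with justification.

Forward direction. If 44 ∣ s, write s = 44q. Since 44 = 11·4, s = 4·(11q), so 4 ∣ s; and since 44 = 4·11, s = 11·(4q), so 11 ∣ s.

Converse. Suppose 4 ∣ s and 11 ∣ s. Any common multiple of 4 and 11 is a multiple of their lcm; here gcd(4, 11) = 1, so lcm(4, 11) = 4·11 = 44, so 44 ∣ s.

The biconditional holds.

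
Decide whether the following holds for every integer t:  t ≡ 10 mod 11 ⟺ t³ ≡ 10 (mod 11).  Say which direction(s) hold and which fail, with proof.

Forward direction. Suppose t ≡ 10 mod 11. Write t = 11j + 10. Then (11j + 10)³ = 1331j³ + 3630j² + 3300j + 1000 = 11(121j³ + 330j² + 300j + 90) + 10, so t³ ≡ 10 (mod 11).

Converse. For the converse, argue contrapositively. If t ≢ 10 (mod 11), then t is congruent to one of 0, 1, 2, 3, 4, 5, 6, 7, 8, 9 modulo 11, and these give t³ ≡ 0, 1, 8, 5, 9, 4, 7, 2, 6, 3 respectively — never 10.

Both directions hold.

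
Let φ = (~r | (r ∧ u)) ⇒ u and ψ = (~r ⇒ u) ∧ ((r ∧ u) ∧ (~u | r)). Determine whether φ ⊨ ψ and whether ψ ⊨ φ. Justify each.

The forward direction fails; the converse holds.

[⇒] This fails. Under r = T, u = F, the left side is true but the right side is false.

[⇐] Assume the antecedent. If r is true, (~r | (r ∧ u)) ⇒ u reduces to true regardless of the other variables. If r is false, the antecedent cannot hold. Either way (~r | (r ∧ u)) ⇒ u holds.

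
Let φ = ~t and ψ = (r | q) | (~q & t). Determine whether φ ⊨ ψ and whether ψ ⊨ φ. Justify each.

Forward direction. This fails. Under t = F, r = F, q = F, the left side is true but the right side is false.

Converse. This fails. Under t = T, r = F, q = F, the left side is false but the right side is true.

(⇒) fails and (⇐) fails.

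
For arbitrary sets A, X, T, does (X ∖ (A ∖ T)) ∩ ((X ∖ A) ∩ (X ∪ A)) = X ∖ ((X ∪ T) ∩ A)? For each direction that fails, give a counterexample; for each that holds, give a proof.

(⊆) Let x ∈ (X ∖ (A ∖ T)) ∩ ((X ∖ A) ∩ (X ∪ A)). Then either x ∈ X and x ∉ A, T; or x ∈ X ∩ T and x ∉ A. In each case x ∈ X ∖ ((X ∪ T) ∩ A), so (X ∖ (A ∖ T)) ∩ ((X ∖ A) ∩ (X ∪ A)) ⊆ X ∖ ((X ∪ T) ∩ A).

(⊇) Let x ∈ X ∖ ((X ∪ T) ∩ A). Then either x ∈ X and x ∉ A, T; or x ∈ X ∩ T and x ∉ A. In each case x ∈ (X ∖ (A ∖ T)) ∩ ((X ∖ A) ∩ (X ∪ A)), so X ∖ ((X ∪ T) ∩ A) ⊆ (X ∖ (A ∖ T)) ∩ ((X ∖ A) ∩ (X ∪ A)).

Both inclusions hold; the sets are equal.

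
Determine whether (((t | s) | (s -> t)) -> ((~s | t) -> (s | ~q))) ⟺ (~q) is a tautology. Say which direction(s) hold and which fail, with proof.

(←) Assume the antecedent. If t is true, the antecedent forces (t = T, s = F, q = F) or (t = T, s = T, q = F), and the consequent holds there. If t is false, the antecedent forces (t = F, s = F, q = F) or (t = F, s = T, q = F), and the consequent holds there. Either way the consequent holds.

(→) This fails. Under t = F, s = T, q = T, the left side is true but the right side is false.

(⇒) fails; (⇐) holds.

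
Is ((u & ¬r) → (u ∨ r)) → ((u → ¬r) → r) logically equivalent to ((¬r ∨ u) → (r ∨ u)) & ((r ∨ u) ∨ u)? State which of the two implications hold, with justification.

[⇒] Assume the antecedent. If u is true, the consequent reduces to true regardless of the other variables. If u is false, the antecedent forces (u = F, r = T), and the consequent holds there. Either way the consequent holds.

[⇐] This fails. Under u = T, r = F, the left side is false but the right side is true.

Only the forward implication holds.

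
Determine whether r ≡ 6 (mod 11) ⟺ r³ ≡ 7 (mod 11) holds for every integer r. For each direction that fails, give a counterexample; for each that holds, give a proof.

(⟹) Suppose r ≡ 6 (mod 11). Write r = 11j + 6. Then (11j + 6)³ = 1331j³ + 2178j² + 1188j + 216 = 11(121j³ + 198j² + 108j + 19) + 7, so r³ ≡ 7 (mod 11).

(⟸) For the converse, argue contrapositively. If r ≢ 6 (mod 11), then r is congruent to one of 0, 1, 2, 3, 4, 5, 7, 8, 9, 10 modulo 11, and these give r³ ≡ 0, 1, 8, 5, 9, 4, 2, 6, 3, 10 respectively — never 7.

The biconditional holds.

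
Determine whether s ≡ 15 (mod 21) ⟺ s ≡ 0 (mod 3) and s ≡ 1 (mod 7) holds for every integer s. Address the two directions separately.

Converse. If s ≡ 0 (mod 3) and s ≡ 1 (mod 7), then by the Chinese remainder theorem s ≡ 15 (mod 21). This is exactly s ≡ 15 (mod 21).

Forward direction. Suppose s ≡ 15 (mod 21); write s = 21j + 15. Since 3 ∣ 21, reducing mod 3 gives s ≡ 15 ≡ 0 (mod 3); since 7 ∣ 21, reducing mod 7 gives s ≡ 15 ≡ 1 (mod 7).

Equivalent; both directions hold.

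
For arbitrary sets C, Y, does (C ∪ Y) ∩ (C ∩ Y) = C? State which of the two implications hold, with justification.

Forward inclusion. Let x ∈ (C ∪ Y) ∩ (C ∩ Y). Then x ∈ C ∩ Y, from which x ∈ C.

Reverse inclusion. This inclusion fails. Take C = {1}, Y = ∅; then 1 ∈ C but 1 ∉ (C ∪ Y) ∩ (C ∩ Y).

Only the forward inclusion holds.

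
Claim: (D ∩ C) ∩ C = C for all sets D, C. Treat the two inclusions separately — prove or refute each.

(⟹) Let x ∈ (D ∩ C) ∩ C. Then x ∈ D ∩ C, from which x ∈ C.

(⟸) This inclusion fails. Take D = ∅, C = {1}; then 1 ∈ C but 1 ∉ (D ∩ C) ∩ C.

Only the forward inclusion holds.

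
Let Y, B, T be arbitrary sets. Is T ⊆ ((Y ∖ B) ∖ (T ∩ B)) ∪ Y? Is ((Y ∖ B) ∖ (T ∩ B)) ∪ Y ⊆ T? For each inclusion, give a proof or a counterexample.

(⊆) This inclusion fails. Take Y = ∅, B = ∅, T = {1}; then 1 ∈ T but 1 ∉ ((Y ∖ B) ∖ (T ∩ B)) ∪ Y.

(⊇) This inclusion fails. Take Y = {1}, B = ∅, T = ∅; then 1 ∈ ((Y ∖ B) ∖ (T ∩ B)) ∪ Y but 1 ∉ T.

(⊆) fails and (⊇) fails.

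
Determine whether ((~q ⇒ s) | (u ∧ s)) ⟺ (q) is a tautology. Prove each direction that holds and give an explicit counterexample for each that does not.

(⇒) This fails. Under s = T, u = F, q = F, the left side is true but the right side is false.

(⇐) Assume the antecedent. If s is true, (~q ⇒ s) | (u ∧ s) reduces to true regardless of the other variables. If s is false, the antecedent forces (s = F, u = F, q = T) or (s = F, u = T, q = T), and (~q ⇒ s) | (u ∧ s) holds there. Either way (~q ⇒ s) | (u ∧ s) holds.

The forward direction fails; the converse holds.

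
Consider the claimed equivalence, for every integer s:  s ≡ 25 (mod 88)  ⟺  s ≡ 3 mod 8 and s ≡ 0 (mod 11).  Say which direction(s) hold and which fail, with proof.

(⇒) This fails: s = 25 gives 25 ≡ 25 (mod 88) but 25 ≡ 1 (mod 8), so the conjunction on the right does not hold.

(⇐) This fails: s = 11 satisfies both congruences on the right (11 ≡ 3 mod 8 and 11 ≡ 0 mod 11) yet 11 ≡ 11 (mod 88), not 25.

Both directions fail.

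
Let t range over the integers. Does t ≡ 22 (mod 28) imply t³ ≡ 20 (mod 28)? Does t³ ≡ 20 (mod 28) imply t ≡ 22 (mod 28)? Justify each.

(⟹) This fails: take t = 22. Then 22 ≡ 22 (mod 28), but 22³ = 10648 ≡ 8 (mod 28), not 20.

(⟸) This fails: take t = 6. Then 6³ = 216 ≡ 20 (mod 28), yet 6 ≡ 6 (mod 28), not 22.

Neither direction holds.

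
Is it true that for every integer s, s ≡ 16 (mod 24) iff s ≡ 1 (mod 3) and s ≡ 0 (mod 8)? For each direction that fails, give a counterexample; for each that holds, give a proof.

Both directions hold.

(⇐) If s ≡ 1 (mod 3) and s ≡ 0 (mod 8), then by the Chinese remainder theorem s ≡ 16 (mod 24). This is exactly s ≡ 16 (mod 24).

(⇒) Suppose s ≡ 16 (mod 24); write s = 24j + 16. Since 3 ∣ 24, reducing mod 3 gives s ≡ 16 ≡ 1 (mod 3); since 8 ∣ 24, reducing mod 8 gives s ≡ 16 ≡ 0 (mod 8).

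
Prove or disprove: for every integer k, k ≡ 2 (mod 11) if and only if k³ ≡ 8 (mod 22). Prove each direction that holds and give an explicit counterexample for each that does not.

Only the converse holds.

(⇒) This fails: take k = 13. Then 13 ≡ 2 (mod 11), but 13³ = 2197 ≡ 19 (mod 22), not 8.

(⇐) Conversely, the residues r modulo 22 with r³ ≡ 8 (mod 22) are exactly {2}, and each is ≡ 2 (mod 11).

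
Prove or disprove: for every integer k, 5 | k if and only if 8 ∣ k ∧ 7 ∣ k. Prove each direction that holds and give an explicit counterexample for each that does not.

Neither direction holds.

(→) This fails: take k = 5. Certainly 5 ∣ 5, but 8 ∤ 5.

(←) This fails: take k = 56. Both 8 ∣ 56 and 7 ∣ 56, yet 56 is not a multiple of 5 (since 56 = 11·5 + 1), so 5 ∤ 56.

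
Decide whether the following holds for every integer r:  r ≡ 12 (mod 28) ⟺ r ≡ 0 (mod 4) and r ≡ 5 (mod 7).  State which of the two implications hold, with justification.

(⟹) Suppose r ≡ 12 (mod 28); write r = 28j + 12. Since 4 ∣ 28, reducing mod 4 gives r ≡ 12 ≡ 0 (mod 4); since 7 ∣ 28, reducing mod 7 gives r ≡ 12 ≡ 5 (mod 7).

(⟸) Conversely, if r ≡ 0 (mod 4) and r ≡ 5 (mod 7), then by the Chinese remainder theorem r ≡ 12 (mod 28). This is exactly r ≡ 12 (mod 28).

Equivalent; both directions hold.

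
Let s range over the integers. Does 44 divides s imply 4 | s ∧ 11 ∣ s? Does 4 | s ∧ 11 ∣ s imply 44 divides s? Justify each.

Both directions hold; the statement is true.

(⟹) If 44 ∣ s, write s = 44q. Since 44 = 11·4, s = 4·(11q), so 4 ∣ s; and since 44 = 4·11, s = 11·(4q), so 11 ∣ s.

(⟸) Suppose 4 ∣ s and 11 ∣ s. Any common multiple of 4 and 11 is a multiple of their lcm; here gcd(4, 11) = 1, so lcm(4, 11) = 4·11 = 44, so 44 ∣ s.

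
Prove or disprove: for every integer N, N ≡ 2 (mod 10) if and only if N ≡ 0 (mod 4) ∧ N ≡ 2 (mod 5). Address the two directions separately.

[⇐] If N ≡ 0 (mod 4) and N ≡ 2 (mod 5), then by the Chinese remainder theorem N ≡ 12 (mod 20). Since 12 ≡ 2 (mod 10) and 10 ∣ 20, we get N ≡ 2 (mod 10).

[⇒] This fails: N = 2 gives 2 ≡ 2 (mod 10) but 2 ≡ 2 (mod 4), so the conjunction on the right does not hold.

The forward direction fails; the converse holds.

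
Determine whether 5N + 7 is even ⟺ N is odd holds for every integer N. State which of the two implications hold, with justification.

Both directions hold.

(⟹) Suppose 5N + 7 is even. Since 5 is odd, 5N and N have the same parity, so 5N + 7 ≡ N + 7 (mod 2). As 7 is odd, 5N + 7 is even exactly when N is odd. Thus N is odd.

(⟸) Conversely, suppose N is odd; write N = 2j + 1. Then 5N + 7 = 5·(2j + 1) + 7 = 2·5j + 12, which is even.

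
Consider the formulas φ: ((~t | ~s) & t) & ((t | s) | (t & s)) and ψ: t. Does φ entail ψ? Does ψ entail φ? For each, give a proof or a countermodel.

Forward direction. Assume the antecedent. If s is true, the antecedent cannot hold. If s is false, the antecedent forces (s = F, t = T), and t holds there. Either way t holds.

Converse. This fails. Under s = T, t = T, the left side is false but the right side is true.

Not equivalent: only (⇒) holds.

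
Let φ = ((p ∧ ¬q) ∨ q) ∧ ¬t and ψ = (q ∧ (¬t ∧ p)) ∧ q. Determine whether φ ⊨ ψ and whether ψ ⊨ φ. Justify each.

The forward direction fails; the converse holds.

(→) This fails. Under p = T, q = F, t = F, the left side is true but the right side is false.

(←) Assume the antecedent. If p is true, the antecedent forces (p = T, q = T, t = F), and ((p ∧ ¬q) ∨ q) ∧ ¬t holds there. If p is false, the antecedent cannot hold. Either way ((p ∧ ¬q) ∨ q) ∧ ¬t holds.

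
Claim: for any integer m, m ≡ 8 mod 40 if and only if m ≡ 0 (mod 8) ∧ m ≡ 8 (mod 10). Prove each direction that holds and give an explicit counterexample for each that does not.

Both implications hold.

(⟹) Suppose m ≡ 8 (mod 40); write m = 40j + 8. Since 8 ∣ 40, reducing mod 8 gives m ≡ 8 ≡ 0 (mod 8); since 10 ∣ 40, reducing mod 10 gives m ≡ 8 (mod 10).

(⟸) Conversely, if m ≡ 0 (mod 8) and m ≡ 8 (mod 10), then by the Chinese remainder theorem m ≡ 8 (mod 40). This is exactly m ≡ 8 (mod 40).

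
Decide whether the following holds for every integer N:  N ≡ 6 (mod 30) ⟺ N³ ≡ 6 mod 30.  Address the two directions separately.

Equivalent; both directions hold.

(→) Suppose N ≡ 6 (mod 30). Write N = 30j + 6. Then (30j + 6)³ = 27000j³ + 16200j² + 3240j + 216 = 30(900j³ + 540j² + 108j + 7) + 6, so N³ ≡ 6 (mod 30).

(←) Conversely, suppose N³ ≡ 6 (mod 30). The only residue r in {0, …, 29} with r³ ≡ 6 (mod 30) is r = 6, so N ≡ 6 (mod 30).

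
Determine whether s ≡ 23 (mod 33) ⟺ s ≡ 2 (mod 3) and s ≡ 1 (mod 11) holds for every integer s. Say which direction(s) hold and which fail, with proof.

Forward direction. Suppose s ≡ 23 (mod 33); write s = 33j + 23. Since 3 ∣ 33, reducing mod 3 gives s ≡ 23 ≡ 2 (mod 3); since 11 ∣ 33, reducing mod 11 gives s ≡ 23 ≡ 1 (mod 11).

Converse. If s ≡ 2 (mod 3) and s ≡ 1 (mod 11), then by the Chinese remainder theorem s ≡ 23 (mod 33). This is exactly s ≡ 23 (mod 33).

Both implications hold.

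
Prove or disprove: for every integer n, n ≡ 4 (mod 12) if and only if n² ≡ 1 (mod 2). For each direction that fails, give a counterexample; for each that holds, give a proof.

(⇒) fails and (⇐) fails.

(→) This fails: take n = 4. Then 4 ≡ 4 (mod 12), but 4² = 16 ≡ 0 (mod 2), not 1.

(←) This fails: take n = 1. Then 1² = 1 ≡ 1 (mod 2), yet 1 ≡ 1 (mod 12), not 4.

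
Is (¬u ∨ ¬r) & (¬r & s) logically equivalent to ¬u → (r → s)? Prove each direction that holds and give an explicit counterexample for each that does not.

(⇒) holds; (⇐) fails.

[⇒] Assume the antecedent. If u is true, ¬u → (r → s) reduces to true regardless of the other variables. If u is false, the antecedent forces (u = F, r = F, s = T), and ¬u → (r → s) holds there. Either way ¬u → (r → s) holds.

[⇐] This fails. Under u = F, r = F, s = F, the left side is false but the right side is true.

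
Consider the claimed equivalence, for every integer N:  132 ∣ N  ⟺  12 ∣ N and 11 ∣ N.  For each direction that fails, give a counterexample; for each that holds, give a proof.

[⇒] If 132 ∣ N, write N = 132q. Since 132 = 11·12, N = 12·(11q), so 12 ∣ N; and since 132 = 12·11, N = 11·(12q), so 11 ∣ N.

[⇐] Suppose 12 ∣ N and 11 ∣ N. Any common multiple of 12 and 11 is a multiple of their lcm; here gcd(12, 11) = 1, so lcm(12, 11) = 12·11 = 132, so 132 ∣ N.

The biconditional holds.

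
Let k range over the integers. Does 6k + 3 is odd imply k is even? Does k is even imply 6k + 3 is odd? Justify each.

(⇒) fails; (⇐) holds.

(⟹) This fails: take k = 1. Then 6k + 3 = 9, which is odd, yet k = 1 is odd, not even.

(⟸) Suppose k is even. Since 6 is even, 6k is even for every k, so 6k + 3 has the same parity as 3, which is odd. Hence 6k + 3 is odd.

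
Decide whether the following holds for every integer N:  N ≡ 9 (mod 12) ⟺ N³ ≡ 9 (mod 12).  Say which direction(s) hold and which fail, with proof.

Forward direction. Suppose N ≡ 9 (mod 12). Write N = 12j + 9. Then (12j + 9)³ = 1728j³ + 3888j² + 2916j + 729 = 12(144j³ + 324j² + 243j + 60) + 9, so N³ ≡ 9 (mod 12).

Converse. Suppose N³ ≡ 9 (mod 12). The only residue r in {0, …, 11} with r³ ≡ 9 (mod 12) is r = 9, so N ≡ 9 (mod 12).

Both directions hold.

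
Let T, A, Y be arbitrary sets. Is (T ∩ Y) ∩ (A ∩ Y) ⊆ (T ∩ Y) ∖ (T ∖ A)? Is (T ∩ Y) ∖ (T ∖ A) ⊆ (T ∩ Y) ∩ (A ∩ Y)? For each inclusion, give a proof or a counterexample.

The two sets are equal.

(⟸) Let x ∈ (T ∩ Y) ∖ (T ∖ A). Then x ∈ T ∩ A ∩ Y, from which x ∈ (T ∩ Y) ∩ (A ∩ Y).

(⟹) Let x ∈ (T ∩ Y) ∩ (A ∩ Y). Then x ∈ T ∩ A ∩ Y, from which x ∈ (T ∩ Y) ∖ (T ∖ A).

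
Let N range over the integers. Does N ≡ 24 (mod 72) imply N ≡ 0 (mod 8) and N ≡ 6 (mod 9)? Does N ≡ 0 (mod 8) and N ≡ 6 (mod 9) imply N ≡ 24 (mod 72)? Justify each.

(→) Suppose N ≡ 24 (mod 72); write N = 72j + 24. Since 8 ∣ 72, reducing mod 8 gives N ≡ 24 ≡ 0 (mod 8); since 9 ∣ 72, reducing mod 9 gives N ≡ 24 ≡ 6 (mod 9).

(←) Conversely, if N ≡ 0 (mod 8) and N ≡ 6 (mod 9), then by the Chinese remainder theorem N ≡ 24 (mod 72). This is exactly N ≡ 24 (mod 72).

Both implications hold.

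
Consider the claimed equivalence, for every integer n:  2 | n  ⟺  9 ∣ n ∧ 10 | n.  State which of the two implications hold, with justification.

(⇒) fails; (⇐) holds.

[⇒] This fails: take n = 2. Certainly 2 ∣ 2, but 9 ∤ 2.

[⇐] Suppose 9 ∣ n and 10 ∣ n. Any common multiple of 9 and 10 is a multiple of their lcm; here gcd(9, 10) = 1, so lcm(9, 10) = 9·10 = 90, so 90 ∣ n. Since 2 ∣ 90, it follows that 2 ∣ n.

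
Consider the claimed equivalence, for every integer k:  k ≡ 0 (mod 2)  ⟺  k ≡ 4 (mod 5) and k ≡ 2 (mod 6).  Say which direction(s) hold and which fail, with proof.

Only the converse holds.

(⟹) This fails: k = 0 gives 0 ≡ 0 (mod 2) but 0 ≡ 0 (mod 5), so the conjunction on the right does not hold.

(⟸) Conversely, if k ≡ 4 (mod 5) and k ≡ 2 (mod 6), then by the Chinese remainder theorem k ≡ 14 (mod 30). Since 14 ≡ 0 (mod 2) and 2 ∣ 30, we get k ≡ 0 (mod 2).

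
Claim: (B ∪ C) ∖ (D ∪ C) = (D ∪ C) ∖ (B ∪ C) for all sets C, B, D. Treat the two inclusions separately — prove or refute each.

(⊆) fails and (⊇) fails.

Forward inclusion. This inclusion fails. Take C = ∅, B = {1}, D = ∅; then 1 ∈ (B ∪ C) ∖ (D ∪ C) but 1 ∉ (D ∪ C) ∖ (B ∪ C).

Reverse inclusion. This inclusion fails. Take C = ∅, B = ∅, D = {1}; then 1 ∈ (D ∪ C) ∖ (B ∪ C) but 1 ∉ (B ∪ C) ∖ (D ∪ C).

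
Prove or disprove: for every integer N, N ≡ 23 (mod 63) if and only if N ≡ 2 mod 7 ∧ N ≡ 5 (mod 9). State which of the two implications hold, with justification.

Converse. If N ≡ 2 (mod 7) and N ≡ 5 (mod 9), then by the Chinese remainder theorem N ≡ 23 (mod 63). This is exactly N ≡ 23 (mod 63).

Forward direction. Suppose N ≡ 23 (mod 63); write N = 63j + 23. Since 7 ∣ 63, reducing mod 7 gives N ≡ 23 ≡ 2 (mod 7); since 9 ∣ 63, reducing mod 9 gives N ≡ 23 ≡ 5 (mod 9).

Both implications hold.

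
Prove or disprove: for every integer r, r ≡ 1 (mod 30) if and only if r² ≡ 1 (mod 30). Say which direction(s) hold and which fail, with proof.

The forward direction holds; the converse fails.

(→) Suppose r ≡ 1 (mod 30). Write r = 30j + 1. Then (30j + 1)² = 900j² + 60j + 1 = 30(30j² + 2j) + 1, so r² ≡ 1 (mod 30).

(←) This fails: take r = 11. Then 11² = 121 ≡ 1 (mod 30), yet 11 ≡ 11 (mod 30), not 1.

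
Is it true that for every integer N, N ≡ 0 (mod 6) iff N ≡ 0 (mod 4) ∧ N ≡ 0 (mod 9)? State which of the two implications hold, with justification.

The forward direction fails; the converse holds.

(⇐) If N ≡ 0 (mod 4) and N ≡ 0 (mod 9), then by the Chinese remainder theorem N ≡ 0 (mod 36). Since 0 ≡ 0 (mod 6) and 6 ∣ 36, we get N ≡ 0 (mod 6).

(⇒) This fails: N = 6 gives 6 ≡ 0 (mod 6) but 6 ≡ 2 (mod 4), so the conjunction on the right does not hold.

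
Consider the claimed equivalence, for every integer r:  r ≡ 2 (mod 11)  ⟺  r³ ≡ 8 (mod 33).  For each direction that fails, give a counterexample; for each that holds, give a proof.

(⟹) This fails: take r = 13. Then 13 ≡ 2 (mod 11), but 13³ = 2197 ≡ 19 (mod 33), not 8.

(⟸) Conversely, the residues r modulo 33 with r³ ≡ 8 (mod 33) are exactly {2}, and each is ≡ 2 (mod 11).

Not equivalent: only (⇐) holds.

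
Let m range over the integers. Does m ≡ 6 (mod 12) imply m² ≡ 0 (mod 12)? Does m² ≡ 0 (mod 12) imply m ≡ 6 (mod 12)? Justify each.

(→) Suppose m ≡ 6 (mod 12). Write m = 12j + 6. Then (12j + 6)² = 144j² + 144j + 36 = 12(12j² + 12j + 3) + 0, so m² ≡ 0 (mod 12).

(←) This fails: take m = 0. Then 0² = 0 ≡ 0 (mod 12), yet 0 ≡ 0 (mod 12), not 6.

Not equivalent: only (⇒) holds.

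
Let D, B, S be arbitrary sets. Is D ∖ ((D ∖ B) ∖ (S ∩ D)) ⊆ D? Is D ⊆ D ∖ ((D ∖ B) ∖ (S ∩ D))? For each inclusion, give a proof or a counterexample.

The sets are not equal: only the forward inclusion holds.

Reverse inclusion. This inclusion fails. Take D = {1}, B = ∅, S = ∅; then 1 ∈ D but 1 ∉ D ∖ ((D ∖ B) ∖ (S ∩ D)).

Forward inclusion. Let x ∈ D ∖ ((D ∖ B) ∖ (S ∩ D)). Then either x ∈ D ∩ B and x ∉ S; or x ∈ D ∩ S and x ∉ B; or x ∈ D ∩ B ∩ S. In each case x ∈ D, so D ∖ ((D ∖ B) ∖ (S ∩ D)) ⊆ D.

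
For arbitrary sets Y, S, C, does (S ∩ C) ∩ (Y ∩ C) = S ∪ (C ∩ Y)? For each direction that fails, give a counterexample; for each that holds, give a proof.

Forward inclusion. Let x ∈ (S ∩ C) ∩ (Y ∩ C). Then x ∈ Y ∩ S ∩ C, from which x ∈ S ∪ (C ∩ Y).

Reverse inclusion. This inclusion fails. Take Y = ∅, S = {1}, C = ∅; then 1 ∈ S ∪ (C ∩ Y) but 1 ∉ (S ∩ C) ∩ (Y ∩ C).

Only the forward inclusion holds.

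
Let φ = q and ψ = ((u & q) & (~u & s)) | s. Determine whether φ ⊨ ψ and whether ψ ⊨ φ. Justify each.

Both directions fail.

(⟹) This fails. Under u = F, s = F, q = T, the left side is true but the right side is false.

(⟸) This fails. Under u = F, s = T, q = F, the left side is false but the right side is true.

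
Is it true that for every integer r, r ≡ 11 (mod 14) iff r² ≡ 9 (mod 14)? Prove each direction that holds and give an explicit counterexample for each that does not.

Not equivalent: only (⇒) holds.

Converse. This fails: take r = 3. Then 3² = 9 ≡ 9 (mod 14), yet 3 ≡ 3 (mod 14), not 11.

Forward direction. Suppose r ≡ 11 (mod 14). Write r = 14j + 11. Then (14j + 11)² = 196j² + 308j + 121 = 14(14j² + 22j + 8) + 9, so r² ≡ 9 (mod 14).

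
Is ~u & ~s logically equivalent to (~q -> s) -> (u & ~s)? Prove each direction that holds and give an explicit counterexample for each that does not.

Forward direction. This fails. Under u = F, s = F, q = T, the left side is true but the right side is false.

Converse. This fails. Under u = T, s = F, q = F, the left side is false but the right side is true.

Neither direction holds.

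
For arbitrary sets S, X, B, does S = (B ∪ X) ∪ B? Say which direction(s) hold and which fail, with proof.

(⊆) This inclusion fails. Take S = {1}, X = ∅, B = ∅; then 1 ∈ S but 1 ∉ (B ∪ X) ∪ B.

(⊇) This inclusion fails. Take S = ∅, X = {1}, B = ∅; then 1 ∈ (B ∪ X) ∪ B but 1 ∉ S.

(⊆) fails and (⊇) fails.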